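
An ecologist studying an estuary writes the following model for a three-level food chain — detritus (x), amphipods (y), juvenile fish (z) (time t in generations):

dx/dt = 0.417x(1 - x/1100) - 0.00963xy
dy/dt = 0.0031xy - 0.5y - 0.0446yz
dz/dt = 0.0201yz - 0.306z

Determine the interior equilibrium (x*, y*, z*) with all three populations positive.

From dz/dt = 0: 0.0201y* = 0.306, so y* = 15.2.
From dx/dt = 0: 0.417(1 - x*/1100) = 0.00963·15.2, giving x* = 1100·(1 - 0.352) = 713.
From dy/dt = 0: 0.0031·713 - 0.5 = 0.0446z*, so z* = 1.71/0.0446 = 38.4.

x* ≈ 713, y* ≈ 15.2, z* ≈ 38.4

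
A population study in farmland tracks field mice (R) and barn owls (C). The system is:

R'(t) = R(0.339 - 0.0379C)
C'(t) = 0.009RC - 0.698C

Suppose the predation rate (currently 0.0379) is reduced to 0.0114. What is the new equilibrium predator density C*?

At the interior fixed point, setting dR/dt = 0 with R > 0 fixes C* = (prey growth rate)/(RC coefficient) — independent of the other coefficients.
With the change, C* = 0.339/0.0114 = 29.7; it rises from 8.94.

C* ≈ 29.7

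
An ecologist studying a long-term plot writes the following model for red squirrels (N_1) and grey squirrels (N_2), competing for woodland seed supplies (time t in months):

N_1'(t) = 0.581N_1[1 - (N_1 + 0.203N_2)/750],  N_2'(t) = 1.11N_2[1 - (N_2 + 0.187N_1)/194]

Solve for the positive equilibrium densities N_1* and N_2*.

Setting both brackets to zero gives the nullclines N_1 + 0.203N_2 = 750 and 0.187N_1 + N_2 = 194.
Substituting N_2 = 194 - 0.187N_1 into the first: N_1(1 - 0.203·0.187) = 750 - 0.203·194.
So N_1* = 711/0.962 = 739, and then N_2* = 194 - 0.187·739 = 55.9.

N_1* ≈ 739, N_2* ≈ 55.9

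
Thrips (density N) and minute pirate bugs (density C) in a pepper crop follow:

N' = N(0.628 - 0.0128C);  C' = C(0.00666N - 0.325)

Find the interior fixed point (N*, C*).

N* ≈ 48.8, C* ≈ 49.1

Set dC/dt = 0 with C > 0: 0.00666N - 0.325 = 0, so N* = 0.325/0.00666 = 48.8.
Set dN/dt = 0 with N > 0: 0.628 - 0.0128C = 0, so C* = 0.628/0.0128 = 49.1.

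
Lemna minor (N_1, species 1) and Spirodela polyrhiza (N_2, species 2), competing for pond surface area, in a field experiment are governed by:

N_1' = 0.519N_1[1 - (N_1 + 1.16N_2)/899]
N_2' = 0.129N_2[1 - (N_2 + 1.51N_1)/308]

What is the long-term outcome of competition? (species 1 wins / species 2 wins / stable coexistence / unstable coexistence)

Compare the nullcline intercepts: K1/α12 = 899/1.16 = 775 > K2 = 308; K2/α21 = 308/1.51 = 204 < K1 = 899.
Since the inequalities point opposite ways, species 1 can invade but species 2 cannot.

species 1 excludes species 2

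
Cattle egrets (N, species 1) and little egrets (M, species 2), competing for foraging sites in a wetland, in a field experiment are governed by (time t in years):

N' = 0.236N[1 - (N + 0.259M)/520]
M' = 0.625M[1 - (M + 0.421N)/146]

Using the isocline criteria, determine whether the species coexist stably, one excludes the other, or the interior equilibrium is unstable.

species 1 excludes species 2

Compare the nullcline intercepts: K1/α12 = 520/0.259 = 2010 > K2 = 146; K2/α21 = 146/0.421 = 347 < K1 = 520.
Since the inequalities point opposite ways, species 1 can invade but species 2 cannot.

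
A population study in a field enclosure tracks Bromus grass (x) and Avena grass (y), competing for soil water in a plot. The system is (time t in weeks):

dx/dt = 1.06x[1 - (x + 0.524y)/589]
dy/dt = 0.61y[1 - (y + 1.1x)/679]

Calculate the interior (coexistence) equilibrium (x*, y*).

x* ≈ 551, y* ≈ 73.4

Setting both brackets to zero gives the nullclines x + 0.524y = 589 and 1.1x + y = 679.
Substituting y = 679 - 1.1x into the first: x(1 - 0.524·1.1) = 589 - 0.524·679.
So x* = 233/0.424 = 551, and then y* = 679 - 1.1·551 = 73.4.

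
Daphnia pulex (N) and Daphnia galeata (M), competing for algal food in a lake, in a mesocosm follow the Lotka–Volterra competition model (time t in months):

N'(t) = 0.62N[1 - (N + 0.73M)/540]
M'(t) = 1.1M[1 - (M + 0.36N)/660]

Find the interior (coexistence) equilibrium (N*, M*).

N* ≈ 78.9, M* ≈ 632

Setting both brackets to zero gives the nullclines N + 0.73M = 540 and 0.36N + M = 660.
Substituting M = 660 - 0.36N into the first: N(1 - 0.73·0.36) = 540 - 0.73·660.
So N* = 58.2/0.737 = 78.9, and then M* = 660 - 0.36·78.9 = 632.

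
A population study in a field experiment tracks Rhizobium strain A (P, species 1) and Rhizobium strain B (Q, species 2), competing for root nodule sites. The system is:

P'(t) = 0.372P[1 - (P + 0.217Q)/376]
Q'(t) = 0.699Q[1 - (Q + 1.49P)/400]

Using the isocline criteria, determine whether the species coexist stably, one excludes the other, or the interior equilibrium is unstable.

species 1 excludes species 2

Compare the nullcline intercepts: K1/α12 = 376/0.217 = 1730 > K2 = 400; K2/α21 = 400/1.49 = 268 < K1 = 376.
Since the inequalities point opposite ways, species 1 can invade but species 2 cannot.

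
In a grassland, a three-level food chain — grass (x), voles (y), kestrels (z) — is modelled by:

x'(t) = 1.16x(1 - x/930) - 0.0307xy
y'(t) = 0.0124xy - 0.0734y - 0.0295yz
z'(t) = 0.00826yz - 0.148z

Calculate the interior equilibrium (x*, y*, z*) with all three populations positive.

x* ≈ 489, y* ≈ 17.9, z* ≈ 203

From dz/dt = 0: 0.00826y* = 0.148, so y* = 17.9.
From dx/dt = 0: 1.16(1 - x*/930) = 0.0307·17.9, giving x* = 930·(1 - 0.474) = 489.
From dy/dt = 0: 0.0124·489 - 0.0734 = 0.0295z*, so z* = 5.99/0.0295 = 203.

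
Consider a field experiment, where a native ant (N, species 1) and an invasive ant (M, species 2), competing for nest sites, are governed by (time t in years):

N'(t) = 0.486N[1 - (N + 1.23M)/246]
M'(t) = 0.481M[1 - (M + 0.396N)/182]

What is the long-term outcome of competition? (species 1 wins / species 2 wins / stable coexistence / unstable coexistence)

Compare the nullcline intercepts: K1/α12 = 246/1.23 = 200 > K2 = 182; K2/α21 = 182/0.396 = 460 > K1 = 246.
Since both inequalities hold, each species can invade when rare, so the interior equilibrium is stable.

stable coexistence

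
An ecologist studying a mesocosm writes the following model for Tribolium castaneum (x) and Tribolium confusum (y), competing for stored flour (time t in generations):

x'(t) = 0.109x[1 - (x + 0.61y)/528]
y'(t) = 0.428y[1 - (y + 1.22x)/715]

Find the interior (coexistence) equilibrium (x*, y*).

Setting both brackets to zero gives the nullclines x + 0.61y = 528 and 1.22x + y = 715.
Substituting y = 715 - 1.22x into the first: x(1 - 0.61·1.22) = 528 - 0.61·715.
So x* = 91.9/0.256 = 359, and then y* = 715 - 1.22·359 = 277.

x* ≈ 359, y* ≈ 277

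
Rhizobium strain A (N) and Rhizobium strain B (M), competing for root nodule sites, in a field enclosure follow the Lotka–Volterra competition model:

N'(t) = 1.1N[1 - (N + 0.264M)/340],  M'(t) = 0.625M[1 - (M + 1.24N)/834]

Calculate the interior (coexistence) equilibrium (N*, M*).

Setting both brackets to zero gives the nullclines N + 0.264M = 340 and 1.24N + M = 834.
Substituting M = 834 - 1.24N into the first: N(1 - 0.264·1.24) = 340 - 0.264·834.
So N* = 120/0.673 = 178, and then M* = 834 - 1.24·178 = 613.

N* ≈ 178, M* ≈ 613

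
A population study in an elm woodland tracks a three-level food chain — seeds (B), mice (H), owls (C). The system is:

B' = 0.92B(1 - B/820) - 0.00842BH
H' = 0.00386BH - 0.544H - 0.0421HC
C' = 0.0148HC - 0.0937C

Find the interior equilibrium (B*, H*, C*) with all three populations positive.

From dC/dt = 0: 0.0148H* = 0.0937, so H* = 6.33.
From dB/dt = 0: 0.92(1 - B*/820) = 0.00842·6.33, giving B* = 820·(1 - 0.0579) = 772.
From dH/dt = 0: 0.00386·772 - 0.544 = 0.0421C*, so C* = 2.44/0.0421 = 57.9.

B* ≈ 772, H* ≈ 6.33, C* ≈ 57.9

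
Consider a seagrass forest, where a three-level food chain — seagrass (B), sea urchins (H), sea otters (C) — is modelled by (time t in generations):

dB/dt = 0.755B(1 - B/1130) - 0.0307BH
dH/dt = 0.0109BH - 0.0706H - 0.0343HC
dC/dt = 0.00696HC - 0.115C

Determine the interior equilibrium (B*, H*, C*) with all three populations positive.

From dC/dt = 0: 0.00696H* = 0.115, so H* = 16.5.
From dB/dt = 0: 0.755(1 - B*/1130) = 0.0307·16.5, giving B* = 1130·(1 - 0.672) = 371.
From dH/dt = 0: 0.0109·371 - 0.0706 = 0.0343C*, so C* = 3.97/0.0343 = 116.

B* ≈ 371, H* ≈ 16.5, C* ≈ 116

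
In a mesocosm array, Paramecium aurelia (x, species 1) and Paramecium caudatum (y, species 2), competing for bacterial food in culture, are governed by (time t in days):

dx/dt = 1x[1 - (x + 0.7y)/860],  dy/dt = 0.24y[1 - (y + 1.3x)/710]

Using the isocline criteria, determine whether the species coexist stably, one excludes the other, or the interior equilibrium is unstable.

Compare the nullcline intercepts: K1/α12 = 860/0.7 = 1230 > K2 = 710; K2/α21 = 710/1.3 = 546 < K1 = 860.
Since the inequalities point opposite ways, species 1 can invade but species 2 cannot.

species 1 excludes species 2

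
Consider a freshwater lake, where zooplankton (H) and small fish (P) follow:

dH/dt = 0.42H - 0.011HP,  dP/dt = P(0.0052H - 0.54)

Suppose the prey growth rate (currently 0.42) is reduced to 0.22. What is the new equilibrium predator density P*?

At the interior fixed point, setting dH/dt = 0 with H > 0 fixes P* = (prey growth rate)/(HP coefficient) — independent of the other coefficients.
With the change, P* = 0.22/0.011 = 20; it falls from 38.2.

P* ≈ 20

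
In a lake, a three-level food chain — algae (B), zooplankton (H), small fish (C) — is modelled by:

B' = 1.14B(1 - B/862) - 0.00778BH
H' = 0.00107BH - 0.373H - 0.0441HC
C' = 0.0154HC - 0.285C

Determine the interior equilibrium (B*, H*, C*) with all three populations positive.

B* ≈ 753, H* ≈ 18.5, C* ≈ 9.82

From dC/dt = 0: 0.0154H* = 0.285, so H* = 18.5.
From dB/dt = 0: 1.14(1 - B*/862) = 0.00778·18.5, giving B* = 862·(1 - 0.126) = 753.
From dH/dt = 0: 0.00107·753 - 0.373 = 0.0441C*, so C* = 0.433/0.0441 = 9.82.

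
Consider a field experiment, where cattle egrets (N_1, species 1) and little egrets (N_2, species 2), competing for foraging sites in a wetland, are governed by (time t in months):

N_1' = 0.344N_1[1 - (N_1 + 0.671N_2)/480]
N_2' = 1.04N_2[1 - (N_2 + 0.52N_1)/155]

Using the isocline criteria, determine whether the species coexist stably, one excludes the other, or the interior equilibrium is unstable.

species 1 excludes species 2

Compare the nullcline intercepts: K1/α12 = 480/0.671 = 715 > K2 = 155; K2/α21 = 155/0.52 = 298 < K1 = 480.
Since the inequalities point opposite ways, species 1 can invade but species 2 cannot.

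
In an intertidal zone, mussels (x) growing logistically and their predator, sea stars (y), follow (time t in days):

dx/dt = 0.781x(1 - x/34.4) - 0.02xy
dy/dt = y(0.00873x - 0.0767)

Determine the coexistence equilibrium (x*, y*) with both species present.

x* ≈ 8.79, y* ≈ 29.1

From dy/dt = 0 with y > 0: 0.00873x* = 0.0767, so x* = 8.79.
Substitute into dx/dt = 0: 0.781(1 - 8.79/34.4) = 0.02y*.
The bracket is 0.745, giving y* = 0.582/0.02 = 29.1.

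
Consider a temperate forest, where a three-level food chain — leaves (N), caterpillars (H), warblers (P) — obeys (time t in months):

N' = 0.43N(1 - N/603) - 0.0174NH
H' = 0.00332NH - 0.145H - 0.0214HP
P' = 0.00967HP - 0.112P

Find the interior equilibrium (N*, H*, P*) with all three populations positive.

N* ≈ 320, H* ≈ 11.6, P* ≈ 42.9

From dP/dt = 0: 0.00967H* = 0.112, so H* = 11.6.
From dN/dt = 0: 0.43(1 - N*/603) = 0.0174·11.6, giving N* = 603·(1 - 0.469) = 320.
From dH/dt = 0: 0.00332·320 - 0.145 = 0.0214P*, so P* = 0.919/0.0214 = 42.9.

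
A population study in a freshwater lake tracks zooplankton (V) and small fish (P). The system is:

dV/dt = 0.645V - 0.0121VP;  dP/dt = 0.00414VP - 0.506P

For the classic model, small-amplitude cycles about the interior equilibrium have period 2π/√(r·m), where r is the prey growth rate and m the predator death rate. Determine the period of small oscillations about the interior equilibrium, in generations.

T ≈ 11 generations

Here r = 0.645 and m = 0.506, so r·m = 0.326.
ω = √0.326 = 0.571 per generation, hence T = 2π/ω ≈ 11 generations.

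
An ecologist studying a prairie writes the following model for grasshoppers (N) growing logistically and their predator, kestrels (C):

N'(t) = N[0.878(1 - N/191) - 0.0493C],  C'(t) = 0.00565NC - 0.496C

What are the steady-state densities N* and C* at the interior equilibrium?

From dC/dt = 0 with C > 0: 0.00565N* = 0.496, so N* = 87.8.
Substitute into dN/dt = 0: 0.878(1 - 87.8/191) = 0.0493C*.
The bracket is 0.54, giving C* = 0.474/0.0493 = 9.62.

N* ≈ 87.8, C* ≈ 9.62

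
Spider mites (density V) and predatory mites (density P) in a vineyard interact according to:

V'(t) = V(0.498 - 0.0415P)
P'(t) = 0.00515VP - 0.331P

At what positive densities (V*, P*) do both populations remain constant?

V* ≈ 64.3, P* ≈ 12

Set dP/dt = 0 with P > 0: 0.00515V - 0.331 = 0, so V* = 0.331/0.00515 = 64.3.
Set dV/dt = 0 with V > 0: 0.498 - 0.0415P = 0, so P* = 0.498/0.0415 = 12.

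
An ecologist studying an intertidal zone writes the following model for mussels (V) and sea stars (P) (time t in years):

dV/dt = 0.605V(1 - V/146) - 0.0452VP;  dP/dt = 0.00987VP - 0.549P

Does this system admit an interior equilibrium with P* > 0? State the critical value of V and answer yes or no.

The predator equation gives dP/dt > 0 only when V > 0.549/0.00987 = 55.6.
Without the predator, V → K = 146. Since 146 > 55.6, the predator can invade and persist.

Threshold V = 55.6; K > 55.6, so yes, the predator persists.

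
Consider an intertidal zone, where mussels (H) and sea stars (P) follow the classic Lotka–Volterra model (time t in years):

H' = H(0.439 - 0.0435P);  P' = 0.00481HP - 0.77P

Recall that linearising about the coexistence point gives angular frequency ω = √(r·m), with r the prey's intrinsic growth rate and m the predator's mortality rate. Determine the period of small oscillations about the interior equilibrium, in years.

T ≈ 10.8 years

Here r = 0.439 and m = 0.77, so r·m = 0.338.
ω = √0.338 = 0.581 per year, hence T = 2π/ω ≈ 10.8 years.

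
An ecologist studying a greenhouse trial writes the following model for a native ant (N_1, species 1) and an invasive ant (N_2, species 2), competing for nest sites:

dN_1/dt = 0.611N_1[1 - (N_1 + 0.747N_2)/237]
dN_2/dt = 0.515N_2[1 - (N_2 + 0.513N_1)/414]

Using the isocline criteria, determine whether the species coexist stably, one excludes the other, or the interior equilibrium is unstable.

Compare the nullcline intercepts: K1/α12 = 237/0.747 = 317 < K2 = 414; K2/α21 = 414/0.513 = 807 > K1 = 237.
Since the inequalities point opposite ways, species 2 can invade but species 1 cannot.

species 2 excludes species 1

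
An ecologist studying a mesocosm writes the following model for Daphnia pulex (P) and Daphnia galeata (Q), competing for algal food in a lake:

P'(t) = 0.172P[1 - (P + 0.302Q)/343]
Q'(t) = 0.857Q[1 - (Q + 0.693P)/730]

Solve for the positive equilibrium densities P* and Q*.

P* ≈ 155, Q* ≈ 623

Setting both brackets to zero gives the nullclines P + 0.302Q = 343 and 0.693P + Q = 730.
Substituting Q = 730 - 0.693P into the first: P(1 - 0.302·0.693) = 343 - 0.302·730.
So P* = 123/0.791 = 155, and then Q* = 730 - 0.693·155 = 623.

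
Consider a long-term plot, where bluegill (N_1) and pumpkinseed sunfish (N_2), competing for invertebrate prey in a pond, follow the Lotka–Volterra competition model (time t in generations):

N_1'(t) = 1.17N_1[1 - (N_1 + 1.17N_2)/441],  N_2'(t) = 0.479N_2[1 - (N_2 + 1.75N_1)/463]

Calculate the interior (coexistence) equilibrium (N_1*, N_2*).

N_1* ≈ 96.1, N_2* ≈ 295

Setting both brackets to zero gives the nullclines N_1 + 1.17N_2 = 441 and 1.75N_1 + N_2 = 463.
Substituting N_2 = 463 - 1.75N_1 into the first: N_1(1 - 1.17·1.75) = 441 - 1.17·463.
So N_1* = -101/-1.05 = 96.1, and then N_2* = 463 - 1.75·96.1 = 295.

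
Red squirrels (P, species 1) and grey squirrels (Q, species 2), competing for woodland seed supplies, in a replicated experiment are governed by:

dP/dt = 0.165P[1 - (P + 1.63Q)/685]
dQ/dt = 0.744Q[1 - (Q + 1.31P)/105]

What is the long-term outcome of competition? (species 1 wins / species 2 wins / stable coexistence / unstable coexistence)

Compare the nullcline intercepts: K1/α12 = 685/1.63 = 420 > K2 = 105; K2/α21 = 105/1.31 = 80.2 < K1 = 685.
Since the inequalities point opposite ways, species 1 can invade but species 2 cannot.

species 1 excludes species 2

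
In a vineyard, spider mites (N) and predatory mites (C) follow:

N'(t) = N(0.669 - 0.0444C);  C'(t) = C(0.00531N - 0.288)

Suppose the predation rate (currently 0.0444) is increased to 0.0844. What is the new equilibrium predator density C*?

C* ≈ 7.93

At the interior fixed point, setting dN/dt = 0 with N > 0 fixes C* = (prey growth rate)/(NC coefficient) — independent of the other coefficients.
With the change, C* = 0.669/0.0844 = 7.93; it falls from 15.1.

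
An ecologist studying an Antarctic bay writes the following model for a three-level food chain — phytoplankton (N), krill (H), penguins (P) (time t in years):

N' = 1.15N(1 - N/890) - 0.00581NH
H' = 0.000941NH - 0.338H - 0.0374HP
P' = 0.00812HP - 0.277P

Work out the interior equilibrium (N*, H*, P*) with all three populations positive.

From dP/dt = 0: 0.00812H* = 0.277, so H* = 34.1.
From dN/dt = 0: 1.15(1 - N*/890) = 0.00581·34.1, giving N* = 890·(1 - 0.172) = 737.
From dH/dt = 0: 0.000941·737 - 0.338 = 0.0374P*, so P* = 0.355/0.0374 = 9.5.

N* ≈ 737, H* ≈ 34.1, P* ≈ 9.5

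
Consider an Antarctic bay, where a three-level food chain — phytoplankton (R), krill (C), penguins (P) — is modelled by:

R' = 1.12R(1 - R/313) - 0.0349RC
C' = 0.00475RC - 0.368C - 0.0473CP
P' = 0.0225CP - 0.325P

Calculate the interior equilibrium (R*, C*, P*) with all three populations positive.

R* ≈ 172, C* ≈ 14.4, P* ≈ 9.5

From dP/dt = 0: 0.0225C* = 0.325, so C* = 14.4.
From dR/dt = 0: 1.12(1 - R*/313) = 0.0349·14.4, giving R* = 313·(1 - 0.45) = 172.
From dC/dt = 0: 0.00475·172 - 0.368 = 0.0473P*, so P* = 0.45/0.0473 = 9.5.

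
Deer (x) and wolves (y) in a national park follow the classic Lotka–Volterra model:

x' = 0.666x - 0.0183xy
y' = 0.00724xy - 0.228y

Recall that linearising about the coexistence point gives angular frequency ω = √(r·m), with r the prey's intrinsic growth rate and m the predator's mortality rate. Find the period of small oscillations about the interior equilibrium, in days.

Here r = 0.666 and m = 0.228, so r·m = 0.152.
ω = √0.152 = 0.39 per day, hence T = 2π/ω ≈ 16.1 days.

T ≈ 16.1 days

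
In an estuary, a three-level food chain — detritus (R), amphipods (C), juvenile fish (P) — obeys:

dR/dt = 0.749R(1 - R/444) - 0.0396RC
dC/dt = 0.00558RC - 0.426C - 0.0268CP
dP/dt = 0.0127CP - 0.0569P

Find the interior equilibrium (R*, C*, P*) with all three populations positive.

R* ≈ 339, C* ≈ 4.48, P* ≈ 54.7

From dP/dt = 0: 0.0127C* = 0.0569, so C* = 4.48.
From dR/dt = 0: 0.749(1 - R*/444) = 0.0396·4.48, giving R* = 444·(1 - 0.237) = 339.
From dC/dt = 0: 0.00558·339 - 0.426 = 0.0268P*, so P* = 1.46/0.0268 = 54.7.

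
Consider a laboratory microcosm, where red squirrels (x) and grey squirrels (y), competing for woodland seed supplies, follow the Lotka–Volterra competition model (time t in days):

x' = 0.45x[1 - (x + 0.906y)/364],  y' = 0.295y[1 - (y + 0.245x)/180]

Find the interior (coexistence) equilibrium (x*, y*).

Setting both brackets to zero gives the nullclines x + 0.906y = 364 and 0.245x + y = 180.
Substituting y = 180 - 0.245x into the first: x(1 - 0.906·0.245) = 364 - 0.906·180.
So x* = 201/0.778 = 258, and then y* = 180 - 0.245·258 = 117.

x* ≈ 258, y* ≈ 117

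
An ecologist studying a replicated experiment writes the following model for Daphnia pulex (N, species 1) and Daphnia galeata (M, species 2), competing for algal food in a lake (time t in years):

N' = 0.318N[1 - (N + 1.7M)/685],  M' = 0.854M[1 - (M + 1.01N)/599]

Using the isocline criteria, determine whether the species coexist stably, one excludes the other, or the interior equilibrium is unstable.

Compare the nullcline intercepts: K1/α12 = 685/1.7 = 403 < K2 = 599; K2/α21 = 599/1.01 = 593 < K1 = 685.
Since both are reversed, neither can invade when rare; the interior point is a saddle.

unstable coexistence (outcome depends on initial conditions)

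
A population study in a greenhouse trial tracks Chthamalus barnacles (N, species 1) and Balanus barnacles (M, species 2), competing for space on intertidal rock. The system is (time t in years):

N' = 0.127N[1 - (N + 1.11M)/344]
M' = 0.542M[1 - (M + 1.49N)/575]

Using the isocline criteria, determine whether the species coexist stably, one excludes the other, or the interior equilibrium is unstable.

species 2 excludes species 1

Compare the nullcline intercepts: K1/α12 = 344/1.11 = 310 < K2 = 575; K2/α21 = 575/1.49 = 386 > K1 = 344.
Since the inequalities point opposite ways, species 2 can invade but species 1 cannot.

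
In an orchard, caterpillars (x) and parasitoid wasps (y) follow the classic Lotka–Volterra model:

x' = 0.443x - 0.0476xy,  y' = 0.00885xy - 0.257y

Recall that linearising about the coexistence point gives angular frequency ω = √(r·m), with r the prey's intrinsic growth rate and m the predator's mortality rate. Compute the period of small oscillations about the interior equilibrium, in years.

Here r = 0.443 and m = 0.257, so r·m = 0.114.
ω = √0.114 = 0.337 per year, hence T = 2π/ω ≈ 18.6 years.

T ≈ 18.6 years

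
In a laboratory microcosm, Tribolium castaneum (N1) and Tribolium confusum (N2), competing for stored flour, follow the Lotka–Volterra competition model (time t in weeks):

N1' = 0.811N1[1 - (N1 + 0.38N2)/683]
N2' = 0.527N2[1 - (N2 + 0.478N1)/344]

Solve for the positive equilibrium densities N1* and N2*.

N1* ≈ 675, N2* ≈ 21.4

Setting both brackets to zero gives the nullclines N1 + 0.38N2 = 683 and 0.478N1 + N2 = 344.
Substituting N2 = 344 - 0.478N1 into the first: N1(1 - 0.38·0.478) = 683 - 0.38·344.
So N1* = 552/0.818 = 675, and then N2* = 344 - 0.478·675 = 21.4.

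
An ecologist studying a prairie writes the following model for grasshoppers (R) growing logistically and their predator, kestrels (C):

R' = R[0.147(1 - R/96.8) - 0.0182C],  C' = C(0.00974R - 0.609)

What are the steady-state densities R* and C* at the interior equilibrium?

From dC/dt = 0 with C > 0: 0.00974R* = 0.609, so R* = 62.5.
Substitute into dR/dt = 0: 0.147(1 - 62.5/96.8) = 0.0182C*.
The bracket is 0.354, giving C* = 0.052/0.0182 = 2.86.

R* ≈ 62.5, C* ≈ 2.86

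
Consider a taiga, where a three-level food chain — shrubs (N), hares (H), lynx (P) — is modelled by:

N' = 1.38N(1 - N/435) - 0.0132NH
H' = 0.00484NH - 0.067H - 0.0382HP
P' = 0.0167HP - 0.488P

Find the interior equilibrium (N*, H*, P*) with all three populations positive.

From dP/dt = 0: 0.0167H* = 0.488, so H* = 29.2.
From dN/dt = 0: 1.38(1 - N*/435) = 0.0132·29.2, giving N* = 435·(1 - 0.28) = 313.
From dH/dt = 0: 0.00484·313 - 0.067 = 0.0382P*, so P* = 1.45/0.0382 = 38.

N* ≈ 313, H* ≈ 29.2, P* ≈ 38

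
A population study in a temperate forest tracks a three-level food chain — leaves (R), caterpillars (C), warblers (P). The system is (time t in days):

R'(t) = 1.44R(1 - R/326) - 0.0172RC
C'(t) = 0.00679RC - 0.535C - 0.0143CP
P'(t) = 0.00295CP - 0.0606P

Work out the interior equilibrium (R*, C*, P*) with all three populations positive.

From dP/dt = 0: 0.00295C* = 0.0606, so C* = 20.5.
From dR/dt = 0: 1.44(1 - R*/326) = 0.0172·20.5, giving R* = 326·(1 - 0.245) = 246.
From dC/dt = 0: 0.00679·246 - 0.535 = 0.0143P*, so P* = 1.14/0.0143 = 79.4.

R* ≈ 246, C* ≈ 20.5, P* ≈ 79.4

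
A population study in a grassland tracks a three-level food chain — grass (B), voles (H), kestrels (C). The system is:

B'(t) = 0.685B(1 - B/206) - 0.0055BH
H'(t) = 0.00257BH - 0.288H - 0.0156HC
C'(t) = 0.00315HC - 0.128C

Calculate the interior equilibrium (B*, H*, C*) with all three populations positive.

From dC/dt = 0: 0.00315H* = 0.128, so H* = 40.6.
From dB/dt = 0: 0.685(1 - B*/206) = 0.0055·40.6, giving B* = 206·(1 - 0.326) = 139.
From dH/dt = 0: 0.00257·139 - 0.288 = 0.0156C*, so C* = 0.0687/0.0156 = 4.4.

B* ≈ 139, H* ≈ 40.6, C* ≈ 4.4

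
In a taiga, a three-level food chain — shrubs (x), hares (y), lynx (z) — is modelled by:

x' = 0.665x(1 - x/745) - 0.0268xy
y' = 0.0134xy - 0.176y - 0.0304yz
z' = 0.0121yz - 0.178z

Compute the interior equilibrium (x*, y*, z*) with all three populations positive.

From dz/dt = 0: 0.0121y* = 0.178, so y* = 14.7.
From dx/dt = 0: 0.665(1 - x*/745) = 0.0268·14.7, giving x* = 745·(1 - 0.593) = 303.
From dy/dt = 0: 0.0134·303 - 0.176 = 0.0304z*, so z* = 3.89/0.0304 = 128.

x* ≈ 303, y* ≈ 14.7, z* ≈ 128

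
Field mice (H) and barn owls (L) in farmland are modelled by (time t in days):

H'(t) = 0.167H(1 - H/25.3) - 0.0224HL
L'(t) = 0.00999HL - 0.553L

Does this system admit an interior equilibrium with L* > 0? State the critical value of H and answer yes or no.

The predator equation gives dL/dt > 0 only when H > 0.553/0.00999 = 55.4.
Without the predator, H → K = 25.3. Since 25.3 < 55.4, the predator cannot invade.

Threshold H = 55.4; K < 55.4, so no, the predator goes extinct.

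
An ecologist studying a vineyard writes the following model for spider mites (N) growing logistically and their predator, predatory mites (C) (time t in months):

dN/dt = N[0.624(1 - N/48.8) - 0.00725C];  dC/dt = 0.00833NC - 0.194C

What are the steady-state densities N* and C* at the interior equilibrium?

N* ≈ 23.3, C* ≈ 45

From dC/dt = 0 with C > 0: 0.00833N* = 0.194, so N* = 23.3.
Substitute into dN/dt = 0: 0.624(1 - 23.3/48.8) = 0.00725C*.
The bracket is 0.523, giving C* = 0.326/0.00725 = 45.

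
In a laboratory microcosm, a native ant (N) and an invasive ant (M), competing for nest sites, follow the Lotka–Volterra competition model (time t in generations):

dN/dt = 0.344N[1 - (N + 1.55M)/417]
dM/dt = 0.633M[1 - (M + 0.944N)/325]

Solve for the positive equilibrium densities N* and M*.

N* ≈ 187, M* ≈ 148

Setting both brackets to zero gives the nullclines N + 1.55M = 417 and 0.944N + M = 325.
Substituting M = 325 - 0.944N into the first: N(1 - 1.55·0.944) = 417 - 1.55·325.
So N* = -86.8/-0.463 = 187, and then M* = 325 - 0.944·187 = 148.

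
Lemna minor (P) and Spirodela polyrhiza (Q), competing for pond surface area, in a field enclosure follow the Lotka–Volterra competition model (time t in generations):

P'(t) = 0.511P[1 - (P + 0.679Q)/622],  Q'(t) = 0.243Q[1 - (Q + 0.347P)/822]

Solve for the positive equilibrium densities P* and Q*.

Setting both brackets to zero gives the nullclines P + 0.679Q = 622 and 0.347P + Q = 822.
Substituting Q = 822 - 0.347P into the first: P(1 - 0.679·0.347) = 622 - 0.679·822.
So P* = 63.9/0.764 = 83.5, and then Q* = 822 - 0.347·83.5 = 793.

P* ≈ 83.5, Q* ≈ 793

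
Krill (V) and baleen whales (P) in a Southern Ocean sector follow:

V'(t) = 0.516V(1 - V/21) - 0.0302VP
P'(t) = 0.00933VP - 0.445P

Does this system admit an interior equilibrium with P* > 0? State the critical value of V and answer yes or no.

Threshold V = 47.7; K < 47.7, so no, the predator goes extinct.

The predator equation gives dP/dt > 0 only when V > 0.445/0.00933 = 47.7.
Without the predator, V → K = 21. Since 21 < 47.7, the predator cannot invade.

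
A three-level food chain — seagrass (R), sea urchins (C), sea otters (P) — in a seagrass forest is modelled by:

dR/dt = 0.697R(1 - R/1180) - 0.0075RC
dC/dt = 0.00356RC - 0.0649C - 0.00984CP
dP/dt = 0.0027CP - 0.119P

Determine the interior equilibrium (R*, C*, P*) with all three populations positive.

From dP/dt = 0: 0.0027C* = 0.119, so C* = 44.1.
From dR/dt = 0: 0.697(1 - R*/1180) = 0.0075·44.1, giving R* = 1180·(1 - 0.474) = 620.
From dC/dt = 0: 0.00356·620 - 0.0649 = 0.00984P*, so P* = 2.14/0.00984 = 218.

R* ≈ 620, C* ≈ 44.1, P* ≈ 218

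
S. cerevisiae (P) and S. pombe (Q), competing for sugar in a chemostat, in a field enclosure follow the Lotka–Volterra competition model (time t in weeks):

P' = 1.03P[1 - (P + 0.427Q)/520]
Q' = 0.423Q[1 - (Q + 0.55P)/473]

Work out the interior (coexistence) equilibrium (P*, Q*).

P* ≈ 416, Q* ≈ 244

Setting both brackets to zero gives the nullclines P + 0.427Q = 520 and 0.55P + Q = 473.
Substituting Q = 473 - 0.55P into the first: P(1 - 0.427·0.55) = 520 - 0.427·473.
So P* = 318/0.765 = 416, and then Q* = 473 - 0.55·416 = 244.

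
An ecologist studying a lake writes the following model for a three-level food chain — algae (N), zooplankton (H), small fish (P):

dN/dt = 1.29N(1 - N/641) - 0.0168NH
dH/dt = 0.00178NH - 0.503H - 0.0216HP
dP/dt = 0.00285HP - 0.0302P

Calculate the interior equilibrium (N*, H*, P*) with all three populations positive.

N* ≈ 553, H* ≈ 10.6, P* ≈ 22.2

From dP/dt = 0: 0.00285H* = 0.0302, so H* = 10.6.
From dN/dt = 0: 1.29(1 - N*/641) = 0.0168·10.6, giving N* = 641·(1 - 0.138) = 553.
From dH/dt = 0: 0.00178·553 - 0.503 = 0.0216P*, so P* = 0.481/0.0216 = 22.2.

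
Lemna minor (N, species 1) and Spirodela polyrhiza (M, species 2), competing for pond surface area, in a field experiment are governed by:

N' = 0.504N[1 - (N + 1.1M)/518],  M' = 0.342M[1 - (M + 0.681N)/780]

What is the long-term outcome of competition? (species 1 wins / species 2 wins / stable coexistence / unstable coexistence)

species 2 excludes species 1

Compare the nullcline intercepts: K1/α12 = 518/1.1 = 471 < K2 = 780; K2/α21 = 780/0.681 = 1150 > K1 = 518.
Since the inequalities point opposite ways, species 2 can invade but species 1 cannot.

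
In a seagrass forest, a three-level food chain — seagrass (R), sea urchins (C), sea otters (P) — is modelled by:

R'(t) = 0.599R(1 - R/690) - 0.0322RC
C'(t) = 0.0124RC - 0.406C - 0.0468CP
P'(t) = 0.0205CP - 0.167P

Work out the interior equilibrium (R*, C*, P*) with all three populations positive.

R* ≈ 388, C* ≈ 8.15, P* ≈ 94.1

From dP/dt = 0: 0.0205C* = 0.167, so C* = 8.15.
From dR/dt = 0: 0.599(1 - R*/690) = 0.0322·8.15, giving R* = 690·(1 - 0.438) = 388.
From dC/dt = 0: 0.0124·388 - 0.406 = 0.0468P*, so P* = 4.4/0.0468 = 94.1.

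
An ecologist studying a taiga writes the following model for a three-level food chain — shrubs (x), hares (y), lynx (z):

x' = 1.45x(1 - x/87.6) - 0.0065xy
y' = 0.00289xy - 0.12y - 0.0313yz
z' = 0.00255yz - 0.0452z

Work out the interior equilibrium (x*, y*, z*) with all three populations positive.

From dz/dt = 0: 0.00255y* = 0.0452, so y* = 17.7.
From dx/dt = 0: 1.45(1 - x*/87.6) = 0.0065·17.7, giving x* = 87.6·(1 - 0.0795) = 80.6.
From dy/dt = 0: 0.00289·80.6 - 0.12 = 0.0313z*, so z* = 0.113/0.0313 = 3.61.

x* ≈ 80.6, y* ≈ 17.7, z* ≈ 3.61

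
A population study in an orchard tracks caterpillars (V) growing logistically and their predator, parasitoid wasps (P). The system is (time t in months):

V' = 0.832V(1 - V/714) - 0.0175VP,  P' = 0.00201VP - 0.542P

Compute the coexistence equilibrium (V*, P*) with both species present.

From dP/dt = 0 with P > 0: 0.00201V* = 0.542, so V* = 270.
Substitute into dV/dt = 0: 0.832(1 - 270/714) = 0.0175P*.
The bracket is 0.622, giving P* = 0.518/0.0175 = 29.6.

V* ≈ 270, P* ≈ 29.6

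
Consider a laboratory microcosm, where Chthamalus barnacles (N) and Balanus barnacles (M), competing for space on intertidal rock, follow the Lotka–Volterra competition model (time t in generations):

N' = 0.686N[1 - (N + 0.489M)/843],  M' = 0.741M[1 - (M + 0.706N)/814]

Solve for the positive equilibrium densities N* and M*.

N* ≈ 680, M* ≈ 334

Setting both brackets to zero gives the nullclines N + 0.489M = 843 and 0.706N + M = 814.
Substituting M = 814 - 0.706N into the first: N(1 - 0.489·0.706) = 843 - 0.489·814.
So N* = 445/0.655 = 680, and then M* = 814 - 0.706·680 = 334.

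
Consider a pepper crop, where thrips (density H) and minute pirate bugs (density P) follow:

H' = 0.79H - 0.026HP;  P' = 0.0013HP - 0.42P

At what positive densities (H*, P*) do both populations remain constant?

Set dP/dt = 0 with P > 0: 0.0013H - 0.42 = 0, so H* = 0.42/0.0013 = 323.
Set dH/dt = 0 with H > 0: 0.79 - 0.026P = 0, so P* = 0.79/0.026 = 30.4.

H* ≈ 323, P* ≈ 30.4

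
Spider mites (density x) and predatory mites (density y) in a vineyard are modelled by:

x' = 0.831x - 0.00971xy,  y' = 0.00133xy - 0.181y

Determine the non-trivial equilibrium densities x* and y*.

Set dy/dt = 0 with y > 0: 0.00133x - 0.181 = 0, so x* = 0.181/0.00133 = 136.
Set dx/dt = 0 with x > 0: 0.831 - 0.00971y = 0, so y* = 0.831/0.00971 = 85.6.

x* ≈ 136, y* ≈ 85.6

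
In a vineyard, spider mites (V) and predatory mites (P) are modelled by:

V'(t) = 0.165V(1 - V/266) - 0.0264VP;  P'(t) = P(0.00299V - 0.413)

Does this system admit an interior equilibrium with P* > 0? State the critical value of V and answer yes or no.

The predator equation gives dP/dt > 0 only when V > 0.413/0.00299 = 138.
Without the predator, V → K = 266. Since 266 > 138, the predator can invade and persist.

Threshold V = 138; K > 138, so yes, the predator persists.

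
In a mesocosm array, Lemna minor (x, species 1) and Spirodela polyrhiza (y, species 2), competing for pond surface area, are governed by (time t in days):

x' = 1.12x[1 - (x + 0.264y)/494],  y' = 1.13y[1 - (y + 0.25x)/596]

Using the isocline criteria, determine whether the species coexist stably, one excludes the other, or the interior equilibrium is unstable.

Compare the nullcline intercepts: K1/α12 = 494/0.264 = 1870 > K2 = 596; K2/α21 = 596/0.25 = 2380 > K1 = 494.
Since both inequalities hold, each species can invade when rare, so the interior equilibrium is stable.

stable coexistence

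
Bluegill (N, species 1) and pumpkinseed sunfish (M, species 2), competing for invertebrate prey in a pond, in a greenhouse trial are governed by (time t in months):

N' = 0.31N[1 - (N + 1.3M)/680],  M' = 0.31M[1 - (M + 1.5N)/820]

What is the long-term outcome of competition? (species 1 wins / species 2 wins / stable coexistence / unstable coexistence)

Compare the nullcline intercepts: K1/α12 = 680/1.3 = 523 < K2 = 820; K2/α21 = 820/1.5 = 547 < K1 = 680.
Since both are reversed, neither can invade when rare; the interior point is a saddle.

unstable coexistence (outcome depends on initial conditions)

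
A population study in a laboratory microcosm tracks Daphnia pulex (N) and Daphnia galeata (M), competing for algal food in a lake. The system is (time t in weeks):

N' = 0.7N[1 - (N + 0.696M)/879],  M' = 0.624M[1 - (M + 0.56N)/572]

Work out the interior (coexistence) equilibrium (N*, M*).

N* ≈ 788, M* ≈ 131

Setting both brackets to zero gives the nullclines N + 0.696M = 879 and 0.56N + M = 572.
Substituting M = 572 - 0.56N into the first: N(1 - 0.696·0.56) = 879 - 0.696·572.
So N* = 481/0.61 = 788, and then M* = 572 - 0.56·788 = 131.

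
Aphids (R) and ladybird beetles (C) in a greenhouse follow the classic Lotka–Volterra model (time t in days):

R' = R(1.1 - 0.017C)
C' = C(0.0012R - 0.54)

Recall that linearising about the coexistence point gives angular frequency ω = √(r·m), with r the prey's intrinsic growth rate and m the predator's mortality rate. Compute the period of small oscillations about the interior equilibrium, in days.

Here r = 1.1 and m = 0.54, so r·m = 0.594.
ω = √0.594 = 0.771 per day, hence T = 2π/ω ≈ 8.15 days.

T ≈ 8.15 days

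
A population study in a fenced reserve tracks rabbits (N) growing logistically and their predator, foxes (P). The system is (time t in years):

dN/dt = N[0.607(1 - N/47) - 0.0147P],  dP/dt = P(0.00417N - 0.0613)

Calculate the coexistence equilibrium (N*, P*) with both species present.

From dP/dt = 0 with P > 0: 0.00417N* = 0.0613, so N* = 14.7.
Substitute into dN/dt = 0: 0.607(1 - 14.7/47) = 0.0147P*.
The bracket is 0.687, giving P* = 0.417/0.0147 = 28.4.

N* ≈ 14.7, P* ≈ 28.4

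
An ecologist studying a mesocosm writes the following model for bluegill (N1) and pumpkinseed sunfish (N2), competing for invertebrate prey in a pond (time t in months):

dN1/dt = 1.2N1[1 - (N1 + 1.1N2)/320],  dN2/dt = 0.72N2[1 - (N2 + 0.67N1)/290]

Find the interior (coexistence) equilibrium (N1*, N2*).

N1* ≈ 3.8, N2* ≈ 287

Setting both brackets to zero gives the nullclines N1 + 1.1N2 = 320 and 0.67N1 + N2 = 290.
Substituting N2 = 290 - 0.67N1 into the first: N1(1 - 1.1·0.67) = 320 - 1.1·290.
So N1* = 1/0.263 = 3.8, and then N2* = 290 - 0.67·3.8 = 287.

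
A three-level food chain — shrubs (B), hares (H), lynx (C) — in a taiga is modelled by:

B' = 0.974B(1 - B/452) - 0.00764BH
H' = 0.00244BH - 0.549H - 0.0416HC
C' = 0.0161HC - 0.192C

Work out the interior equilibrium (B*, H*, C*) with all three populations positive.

B* ≈ 410, H* ≈ 11.9, C* ≈ 10.8

From dC/dt = 0: 0.0161H* = 0.192, so H* = 11.9.
From dB/dt = 0: 0.974(1 - B*/452) = 0.00764·11.9, giving B* = 452·(1 - 0.0935) = 410.
From dH/dt = 0: 0.00244·410 - 0.549 = 0.0416C*, so C* = 0.451/0.0416 = 10.8.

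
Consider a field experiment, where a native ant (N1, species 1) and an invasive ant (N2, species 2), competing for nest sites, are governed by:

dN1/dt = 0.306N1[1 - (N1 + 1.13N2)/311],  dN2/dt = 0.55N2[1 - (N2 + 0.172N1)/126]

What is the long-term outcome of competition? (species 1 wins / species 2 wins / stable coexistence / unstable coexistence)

Compare the nullcline intercepts: K1/α12 = 311/1.13 = 275 > K2 = 126; K2/α21 = 126/0.172 = 733 > K1 = 311.
Since both inequalities hold, each species can invade when rare, so the interior equilibrium is stable.

stable coexistence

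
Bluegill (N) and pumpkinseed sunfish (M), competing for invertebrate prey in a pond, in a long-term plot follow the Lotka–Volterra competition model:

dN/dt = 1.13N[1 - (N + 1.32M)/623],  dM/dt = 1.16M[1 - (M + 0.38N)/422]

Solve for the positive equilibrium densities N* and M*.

Setting both brackets to zero gives the nullclines N + 1.32M = 623 and 0.38N + M = 422.
Substituting M = 422 - 0.38N into the first: N(1 - 1.32·0.38) = 623 - 1.32·422.
So N* = 66/0.498 = 132, and then M* = 422 - 0.38·132 = 372.

N* ≈ 132, M* ≈ 372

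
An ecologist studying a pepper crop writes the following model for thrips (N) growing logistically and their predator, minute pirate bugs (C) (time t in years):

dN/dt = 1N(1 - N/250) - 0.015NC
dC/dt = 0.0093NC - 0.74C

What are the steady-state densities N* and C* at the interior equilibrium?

From dC/dt = 0 with C > 0: 0.0093N* = 0.74, so N* = 79.6.
Substitute into dN/dt = 0: 1(1 - 79.6/250) = 0.015C*.
The bracket is 0.682, giving C* = 0.682/0.015 = 45.4.

N* ≈ 79.6, C* ≈ 45.4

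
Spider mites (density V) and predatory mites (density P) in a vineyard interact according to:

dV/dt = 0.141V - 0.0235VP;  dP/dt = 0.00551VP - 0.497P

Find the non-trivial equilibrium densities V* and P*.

V* ≈ 90.2, P* ≈ 6

Set dP/dt = 0 with P > 0: 0.00551V - 0.497 = 0, so V* = 0.497/0.00551 = 90.2.
Set dV/dt = 0 with V > 0: 0.141 - 0.0235P = 0, so P* = 0.141/0.0235 = 6.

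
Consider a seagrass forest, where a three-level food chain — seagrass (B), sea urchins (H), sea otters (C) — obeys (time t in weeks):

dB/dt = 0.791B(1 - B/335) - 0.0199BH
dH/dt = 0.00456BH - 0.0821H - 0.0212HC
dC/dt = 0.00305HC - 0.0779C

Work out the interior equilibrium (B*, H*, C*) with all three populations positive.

B* ≈ 120, H* ≈ 25.5, C* ≈ 21.9

From dC/dt = 0: 0.00305H* = 0.0779, so H* = 25.5.
From dB/dt = 0: 0.791(1 - B*/335) = 0.0199·25.5, giving B* = 335·(1 - 0.643) = 120.
From dH/dt = 0: 0.00456·120 - 0.0821 = 0.0212C*, so C* = 0.464/0.0212 = 21.9.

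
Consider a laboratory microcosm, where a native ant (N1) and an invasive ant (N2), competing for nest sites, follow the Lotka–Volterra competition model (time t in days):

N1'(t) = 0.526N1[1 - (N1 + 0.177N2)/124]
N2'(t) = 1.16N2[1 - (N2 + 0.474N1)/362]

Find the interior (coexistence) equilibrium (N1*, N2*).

Setting both brackets to zero gives the nullclines N1 + 0.177N2 = 124 and 0.474N1 + N2 = 362.
Substituting N2 = 362 - 0.474N1 into the first: N1(1 - 0.177·0.474) = 124 - 0.177·362.
So N1* = 59.9/0.916 = 65.4, and then N2* = 362 - 0.474·65.4 = 331.

N1* ≈ 65.4, N2* ≈ 331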